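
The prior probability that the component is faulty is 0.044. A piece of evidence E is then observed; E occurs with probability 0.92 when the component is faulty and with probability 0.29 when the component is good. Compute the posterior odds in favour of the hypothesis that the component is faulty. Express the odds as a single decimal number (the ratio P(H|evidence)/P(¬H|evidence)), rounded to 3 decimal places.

Posterior odds ≈ 0.146

Prior odds = 0.044/(1−0.044) = 0.046025. In log-odds, ln(0.046025) = -3.0786.
Add log likelihood ratio: ln(3.1724) = 1.1545.
Posterior log-odds = -1.9241, so posterior odds = exp(-1.9241) = 0.14601.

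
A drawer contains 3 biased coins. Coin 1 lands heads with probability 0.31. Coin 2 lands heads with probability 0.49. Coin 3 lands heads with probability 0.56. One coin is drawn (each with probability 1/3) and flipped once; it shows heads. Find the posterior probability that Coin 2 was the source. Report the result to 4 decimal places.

P(heads|C1) = 0.31; P(heads|C2) = 0.49; P(heads|C3) = 0.56.
Prior × likelihood for each source: 0.333333·0.31=0.1033, 0.333333·0.49=0.1633, 0.333333·0.56=0.1867. Summing gives P(heads) = 0.45333.
P(Coin 2 | heads) = 0.1633 / 0.45333 = 0.3603.

Posterior probability ≈ 0.3603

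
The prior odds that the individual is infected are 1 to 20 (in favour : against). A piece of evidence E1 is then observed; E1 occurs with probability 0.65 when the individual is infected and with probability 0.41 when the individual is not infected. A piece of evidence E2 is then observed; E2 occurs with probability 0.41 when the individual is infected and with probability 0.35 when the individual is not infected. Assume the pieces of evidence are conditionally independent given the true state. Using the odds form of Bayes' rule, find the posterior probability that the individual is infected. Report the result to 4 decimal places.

Posterior probability ≈ 0.0850

Prior odds = 1/20 = 0.050000.
Likelihood ratio for E1 = 0.65/0.41 = 1.5854.
Likelihood ratio for E2 = 0.41/0.35 = 1.1714.
Posterior odds = prior odds × LR₁ × LR₂ = 0.092857.
Posterior probability = odds/(1+odds) = 0.092857/1.0929 = 0.0850.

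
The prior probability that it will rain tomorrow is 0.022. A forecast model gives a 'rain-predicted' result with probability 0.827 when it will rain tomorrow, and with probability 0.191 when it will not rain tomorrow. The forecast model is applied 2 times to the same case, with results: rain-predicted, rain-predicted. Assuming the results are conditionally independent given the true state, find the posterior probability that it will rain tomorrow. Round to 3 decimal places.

Let H be the event that it will rain tomorrow; start with P(H) = 0.022. P('rain-predicted'|H) = 0.827, P('rain-predicted'|¬H) = 0.191.
Update on result 1 ('rain-predicted'): P(H) ← 0.827·0.0220 / (0.827·0.0220 + 0.191·0.9780) = 0.018194/0.20499 = 0.0888.
Update on result 2 ('rain-predicted'): P(H) ← 0.827·0.0888 / (0.827·0.0888 + 0.191·0.9112) = 0.073400/0.24745 = 0.2966.

Posterior P(H) ≈ 0.297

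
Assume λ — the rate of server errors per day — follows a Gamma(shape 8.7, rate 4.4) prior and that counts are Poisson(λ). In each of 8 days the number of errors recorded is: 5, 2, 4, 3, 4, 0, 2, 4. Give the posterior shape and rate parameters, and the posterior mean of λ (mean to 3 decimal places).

Posterior: Gamma(shape=32.7, rate=12.4); mean ≈ 2.637

Total count ∑xᵢ = 24 over n = 8 days.
Gamma is conjugate to the Poisson likelihood: posterior is Gamma(shape = 8.7+24 = 32.7, rate = 4.4+8 = 12.4).
Posterior mean = shape/rate = 32.7/12.4 = 2.637.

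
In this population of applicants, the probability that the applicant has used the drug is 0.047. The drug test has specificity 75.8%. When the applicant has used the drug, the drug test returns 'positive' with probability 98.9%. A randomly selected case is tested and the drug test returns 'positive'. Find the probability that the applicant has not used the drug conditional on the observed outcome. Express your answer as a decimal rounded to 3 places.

Let H be the event that the applicant has used the drug. P(H) = 0.047, so P(¬H) = 0.953. With E the 'positive' result, P(E|H) = 0.989 and P(E|¬H) = 0.242.
P(E) = 0.989·0.047 + 0.242·0.953 = 0.046483 + 0.23063 = 0.27711.
By Bayes' theorem, P(H|E) = 0.046483 / 0.27711 = 0.168. Hence P(¬H|E) = 1 − 0.168 = 0.832.

P(¬H | E) ≈ 0.832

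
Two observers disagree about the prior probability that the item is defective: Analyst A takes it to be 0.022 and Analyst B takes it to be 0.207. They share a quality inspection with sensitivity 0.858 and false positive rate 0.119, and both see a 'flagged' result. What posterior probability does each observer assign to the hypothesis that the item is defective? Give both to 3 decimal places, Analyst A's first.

The likelihood ratio for a 'flagged' result is 0.858/0.119 = 7.2101.
Analyst A: prior odds 0.022/0.978 = 0.022495; posterior odds 0.16219; posterior probability 0.140.
Analyst B: prior odds 0.207/0.793 = 0.26103; posterior odds 1.8821; posterior probability 0.653.

Analyst A: 0.140; Analyst B: 0.653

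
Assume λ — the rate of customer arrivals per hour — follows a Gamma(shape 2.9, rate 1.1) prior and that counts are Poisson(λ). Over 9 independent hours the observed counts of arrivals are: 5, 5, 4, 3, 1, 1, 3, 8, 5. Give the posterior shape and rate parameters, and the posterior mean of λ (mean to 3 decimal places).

Posterior: Gamma(shape=37.9, rate=10.1); mean ≈ 3.752

The Poisson likelihood adds the total count to the shape and the number of exposure periods to the rate. Here ∑xᵢ = 35 and n = 9, so shape 2.9→37.9 and rate 1.1→10.1.
Posterior mean = shape/rate = 37.9/10.1 = 3.752.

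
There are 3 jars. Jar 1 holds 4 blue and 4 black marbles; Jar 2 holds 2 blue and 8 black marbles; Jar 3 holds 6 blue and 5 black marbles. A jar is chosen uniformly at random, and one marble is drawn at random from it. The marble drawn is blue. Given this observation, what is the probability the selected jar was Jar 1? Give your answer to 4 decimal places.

Posterior probability ≈ 0.4015

P(blue|Jar 1) = 0.5; P(blue|Jar 2) = 0.2; P(blue|Jar 3) = 0.5455.
Prior × likelihood for each source: 0.333333·0.5=0.1667, 0.333333·0.2=0.06667, 0.333333·0.5455=0.1818. Summing gives P(blue) = 0.41515.
P(Jar 1 | blue) = 0.1667 / 0.41515 = 0.4015.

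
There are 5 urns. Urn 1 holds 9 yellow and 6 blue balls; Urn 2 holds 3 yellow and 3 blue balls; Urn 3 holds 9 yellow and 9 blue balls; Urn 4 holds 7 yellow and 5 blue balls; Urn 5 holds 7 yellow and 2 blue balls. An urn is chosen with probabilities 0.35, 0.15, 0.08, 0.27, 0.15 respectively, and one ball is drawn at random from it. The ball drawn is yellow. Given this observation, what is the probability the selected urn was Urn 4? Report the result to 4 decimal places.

Posterior probability ≈ 0.2629

P(yellow|Urn 1) = 0.6; P(yellow|Urn 2) = 0.5; P(yellow|Urn 3) = 0.5; P(yellow|Urn 4) = 0.5833; P(yellow|Urn 5) = 0.7778.
Prior × likelihood for each source: 0.35·0.6=0.2100, 0.15·0.5=0.07500, 0.08·0.5=0.04000, 0.27·0.5833=0.1575, 0.15·0.7778=0.1167. Summing gives P(yellow) = 0.59917.
P(Urn 4 | yellow) = 0.1575 / 0.59917 = 0.2629.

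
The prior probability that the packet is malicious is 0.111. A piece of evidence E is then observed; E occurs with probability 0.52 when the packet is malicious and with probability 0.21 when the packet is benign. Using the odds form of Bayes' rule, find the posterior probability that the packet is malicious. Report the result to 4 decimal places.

Prior odds = 0.111/(1−0.111) = 0.12486. In log-odds, ln(0.12486) = -2.0806.
Add log likelihood ratio: ln(2.4762) = 0.90672.
Posterior log-odds = -1.1738, so posterior odds = exp(-1.1738) = 0.30918. Converting, P(H|E) = 0.30918/1.3092 = 0.2362.

Posterior probability ≈ 0.2362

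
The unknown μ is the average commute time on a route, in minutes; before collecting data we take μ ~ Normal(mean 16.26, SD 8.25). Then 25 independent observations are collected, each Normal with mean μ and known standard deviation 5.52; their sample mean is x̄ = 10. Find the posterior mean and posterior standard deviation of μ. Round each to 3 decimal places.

Posterior mean ≈ 10.110; posterior SD ≈ 1.094

Prior precision 1/τ₀² = 1/8.25² = 0.0146924; data precision n/σ² = 25/5.52² = 0.820468.
Posterior precision = 0.0146924 + 0.820468 = 0.835161, giving posterior SD = 1/√0.835161 = 1.094.
Posterior mean = (0.0146924·16.26 + 0.820468·10) / 0.835161 = 10.110.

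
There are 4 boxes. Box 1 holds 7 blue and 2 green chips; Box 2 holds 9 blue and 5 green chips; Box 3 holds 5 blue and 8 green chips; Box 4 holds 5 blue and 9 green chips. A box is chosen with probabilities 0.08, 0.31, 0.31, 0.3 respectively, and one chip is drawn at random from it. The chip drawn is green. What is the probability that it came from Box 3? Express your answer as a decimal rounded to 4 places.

Posterior probability ≈ 0.3725

Tabulate prior·likelihood by source: [1] prior 0.08, lik 0.2222, product 0.01778; [2] prior 0.31, lik 0.3571, product 0.1107; [3] prior 0.31, lik 0.6154, product 0.1908; [4] prior 0.3, lik 0.6429, product 0.1929.
Normalizing constant = 0.51212; the posterior for Box 3 is its product over the sum, 0.1908/0.51212 = 0.3725.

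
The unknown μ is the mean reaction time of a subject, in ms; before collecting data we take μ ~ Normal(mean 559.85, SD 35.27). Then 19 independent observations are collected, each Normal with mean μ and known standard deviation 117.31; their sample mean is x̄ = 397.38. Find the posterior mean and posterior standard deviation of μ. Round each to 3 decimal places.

Prior precision 1/τ₀² = 1/35.27² = 0.00080388; data precision n/σ² = 19/117.31² = 0.00138065.
Posterior precision = 0.00080388 + 0.00138065 = 0.00218453, giving posterior SD = 1/√0.00218453 = 21.395.
Posterior mean = (0.00080388·559.85 + 0.00138065·397.38) / 0.00218453 = 457.167.

Posterior mean ≈ 457.167; posterior SD ≈ 21.395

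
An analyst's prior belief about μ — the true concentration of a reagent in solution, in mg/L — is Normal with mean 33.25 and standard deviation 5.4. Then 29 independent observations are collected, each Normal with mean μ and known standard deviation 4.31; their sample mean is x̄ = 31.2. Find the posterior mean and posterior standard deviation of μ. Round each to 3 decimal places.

Prior precision 1/τ₀² = 1/5.4² = 0.0342936; data precision n/σ² = 29/4.31² = 1.56115.
Posterior precision = 0.0342936 + 1.56115 = 1.59544, giving posterior SD = 1/√1.59544 = 0.792.
Posterior mean = (0.0342936·33.25 + 1.56115·31.2) / 1.59544 = 31.244.

Posterior mean ≈ 31.244; posterior SD ≈ 0.792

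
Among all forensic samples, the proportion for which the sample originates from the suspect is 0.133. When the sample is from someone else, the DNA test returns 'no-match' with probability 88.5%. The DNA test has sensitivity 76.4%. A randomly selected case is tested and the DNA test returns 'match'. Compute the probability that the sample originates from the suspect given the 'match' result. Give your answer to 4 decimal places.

P(H | E) ≈ 0.5047

Let H be the event that the sample originates from the suspect. P(H) = 0.133, so P(¬H) = 0.867. With E the 'match' result, P(E|H) = 0.764 and P(E|¬H) = 0.115.
P(E) = 0.764·0.133 + 0.115·0.867 = 0.10161 + 0.099705 = 0.20132.
By Bayes' theorem, P(H|E) = 0.10161 / 0.20132 = 0.5047.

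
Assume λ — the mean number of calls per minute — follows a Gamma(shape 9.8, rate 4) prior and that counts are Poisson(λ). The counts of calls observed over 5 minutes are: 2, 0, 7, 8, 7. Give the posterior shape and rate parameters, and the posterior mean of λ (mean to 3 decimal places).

Posterior: Gamma(shape=33.8, rate=9); mean ≈ 3.756

Total count ∑xᵢ = 24 over n = 5 minutes.
Gamma is conjugate to the Poisson likelihood: posterior is Gamma(shape = 9.8+24 = 33.8, rate = 4+5 = 9).
E[λ | data] = 33.8/9 = 3.756.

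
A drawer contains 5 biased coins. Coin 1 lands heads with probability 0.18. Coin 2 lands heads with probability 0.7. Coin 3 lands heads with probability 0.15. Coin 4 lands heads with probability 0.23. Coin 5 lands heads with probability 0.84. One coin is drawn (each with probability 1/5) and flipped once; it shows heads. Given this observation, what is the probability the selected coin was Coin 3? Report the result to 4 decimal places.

Posterior probability ≈ 0.0714

P(heads|C1) = 0.18; P(heads|C2) = 0.7; P(heads|C3) = 0.15; P(heads|C4) = 0.23; P(heads|C5) = 0.84.
Prior × likelihood for each source: 0.2·0.18=0.03600, 0.2·0.7=0.1400, 0.2·0.15=0.03000, 0.2·0.23=0.04600, 0.2·0.84=0.1680. Summing gives P(heads) = 0.42000.
P(Coin 3 | heads) = 0.03000 / 0.42000 = 0.0714.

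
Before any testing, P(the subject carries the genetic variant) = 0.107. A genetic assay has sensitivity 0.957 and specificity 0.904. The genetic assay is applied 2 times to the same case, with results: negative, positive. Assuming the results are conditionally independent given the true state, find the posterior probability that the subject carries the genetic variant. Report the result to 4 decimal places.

With H the event that the subject carries the genetic variant, the joint likelihood of the observed sequence is P(data|H) = 0.043·0.957 = 0.041151 and P(data|¬H) = 0.904·0.096 = 0.086784.
Bayes: P(H|data) = 0.107·0.041151 / (0.107·0.041151 + 0.893·0.086784) = 0.0044032/0.081901 = 0.0538.

Posterior P(H) ≈ 0.0538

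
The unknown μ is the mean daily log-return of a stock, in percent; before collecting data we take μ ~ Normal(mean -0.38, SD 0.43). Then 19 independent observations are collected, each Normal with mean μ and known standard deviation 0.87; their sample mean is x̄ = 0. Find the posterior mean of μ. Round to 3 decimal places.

Posterior mean ≈ -0.067

Prior precision 1/τ₀² = 1/0.43² = 5.40833; data precision n/σ² = 19/0.87² = 25.1024.
Posterior precision = 5.40833 + 25.1024 = 30.5107.
Posterior mean = (5.40833·-0.38 + 25.1024·0) / 30.5107 = -0.067.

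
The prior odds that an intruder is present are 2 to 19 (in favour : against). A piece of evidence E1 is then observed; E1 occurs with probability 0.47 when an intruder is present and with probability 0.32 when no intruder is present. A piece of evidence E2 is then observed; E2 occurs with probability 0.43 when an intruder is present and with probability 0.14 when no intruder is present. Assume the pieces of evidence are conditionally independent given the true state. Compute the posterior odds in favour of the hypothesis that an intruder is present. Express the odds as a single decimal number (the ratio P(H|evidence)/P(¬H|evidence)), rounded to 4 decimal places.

Posterior odds ≈ 0.4749

Prior odds = 2/19 = 0.10526.
Likelihood ratio for E1 = 0.47/0.32 = 1.4687.
Likelihood ratio for E2 = 0.43/0.14 = 3.0714.
Posterior odds = prior odds × LR₁ × LR₂ = 0.47486.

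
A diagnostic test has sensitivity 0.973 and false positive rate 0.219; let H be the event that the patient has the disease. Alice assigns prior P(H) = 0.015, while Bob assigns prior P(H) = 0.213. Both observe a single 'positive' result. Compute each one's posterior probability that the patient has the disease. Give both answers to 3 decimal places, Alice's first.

P('+'|H) = 0.973, P('+'|¬H) = 0.219.
Alice: numerator 0.973·0.015 = 0.014595; evidence = 0.014595+0.219·0.985 = 0.23031; posterior = 0.063.
Bob: numerator 0.973·0.213 = 0.20725; evidence = 0.20725+0.219·0.787 = 0.37960; posterior = 0.546.

Alice: 0.063; Bob: 0.546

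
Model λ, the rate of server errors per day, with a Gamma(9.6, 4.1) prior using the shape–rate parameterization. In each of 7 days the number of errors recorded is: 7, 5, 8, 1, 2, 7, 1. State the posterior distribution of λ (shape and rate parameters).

The Poisson likelihood adds the total count to the shape and the number of exposure periods to the rate. Here ∑xᵢ = 31 and n = 7, so shape 9.6→40.6 and rate 4.1→11.1.

Posterior: Gamma(shape=40.6, rate=11.1)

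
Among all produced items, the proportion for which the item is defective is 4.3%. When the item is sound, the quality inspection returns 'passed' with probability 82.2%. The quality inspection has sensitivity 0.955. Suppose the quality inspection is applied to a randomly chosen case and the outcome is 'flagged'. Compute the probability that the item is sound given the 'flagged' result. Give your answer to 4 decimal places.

Let H be the event that the item is defective. P(H) = 0.043, so P(¬H) = 0.957. With E the 'flagged' result, P(E|H) = 0.955 and P(E|¬H) = 0.178.
P(E) = 0.955·0.043 + 0.178·0.957 = 0.041065 + 0.17035 = 0.21141.
By Bayes' theorem, P(H|E) = 0.041065 / 0.21141 = 0.1942. Hence P(¬H|E) = 1 − 0.1942 = 0.8058.

P(¬H | E) ≈ 0.8058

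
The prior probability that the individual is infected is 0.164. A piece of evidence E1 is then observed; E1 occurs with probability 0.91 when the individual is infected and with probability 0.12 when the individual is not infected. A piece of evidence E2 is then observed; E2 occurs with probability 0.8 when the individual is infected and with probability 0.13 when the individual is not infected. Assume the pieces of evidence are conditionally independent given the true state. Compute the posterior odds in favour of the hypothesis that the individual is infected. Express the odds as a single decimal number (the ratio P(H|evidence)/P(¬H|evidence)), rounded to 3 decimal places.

Prior odds = 0.164/(1−0.164) = 0.19617.
Likelihood ratio for E1 = 0.91/0.12 = 7.5833.
Likelihood ratio for E2 = 0.8/0.13 = 6.1538.
Posterior odds = prior odds × LR₁ × LR₂ = 9.1547.

Posterior odds ≈ 9.155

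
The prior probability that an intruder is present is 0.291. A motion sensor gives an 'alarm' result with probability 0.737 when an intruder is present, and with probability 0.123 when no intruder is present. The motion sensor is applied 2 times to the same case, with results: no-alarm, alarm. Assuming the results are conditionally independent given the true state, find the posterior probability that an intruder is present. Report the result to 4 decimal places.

Posterior P(H) ≈ 0.4245

With H the event that an intruder is present, the joint likelihood of the observed sequence is P(data|H) = 0.263·0.737 = 0.19383 and P(data|¬H) = 0.877·0.123 = 0.10787.
Bayes: P(H|data) = 0.291·0.19383 / (0.291·0.19383 + 0.709·0.10787) = 0.056405/0.13289 = 0.4245.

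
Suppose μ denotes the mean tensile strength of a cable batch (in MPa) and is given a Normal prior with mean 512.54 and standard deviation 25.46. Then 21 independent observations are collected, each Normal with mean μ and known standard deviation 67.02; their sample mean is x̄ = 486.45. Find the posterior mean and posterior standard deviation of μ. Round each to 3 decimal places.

Posterior mean ≈ 492.923; posterior SD ≈ 12.682

Prior precision 1/τ₀² = 1/25.46² = 0.00154271; data precision n/σ² = 21/67.02² = 0.00467531.
Posterior precision = 0.00154271 + 0.00467531 = 0.00621802, giving posterior SD = 1/√0.00621802 = 12.682.
Posterior mean = (0.00154271·512.54 + 0.00467531·486.45) / 0.00621802 = 492.923.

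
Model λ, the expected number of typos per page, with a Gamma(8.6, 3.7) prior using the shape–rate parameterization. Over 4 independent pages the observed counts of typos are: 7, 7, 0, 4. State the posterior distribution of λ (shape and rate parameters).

The Poisson likelihood adds the total count to the shape and the number of exposure periods to the rate. Here ∑xᵢ = 18 and n = 4, so shape 8.6→26.6 and rate 3.7→7.7.

Posterior: Gamma(shape=26.6, rate=7.7)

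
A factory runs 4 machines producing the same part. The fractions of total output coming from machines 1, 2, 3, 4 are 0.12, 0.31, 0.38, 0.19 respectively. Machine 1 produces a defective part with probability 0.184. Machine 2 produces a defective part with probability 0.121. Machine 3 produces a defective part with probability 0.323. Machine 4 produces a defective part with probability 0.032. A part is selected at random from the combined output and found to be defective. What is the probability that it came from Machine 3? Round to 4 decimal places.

P(defective|M1) = 0.184; P(defective|M2) = 0.121; P(defective|M3) = 0.323; P(defective|M4) = 0.032.
Prior × likelihood for each source: 0.12·0.184=0.02208, 0.31·0.121=0.03751, 0.38·0.323=0.1227, 0.19·0.032=0.006080. Summing gives P(defective) = 0.18841.
P(Machine 3 | defective) = 0.1227 / 0.18841 = 0.6515.

Posterior probability ≈ 0.6515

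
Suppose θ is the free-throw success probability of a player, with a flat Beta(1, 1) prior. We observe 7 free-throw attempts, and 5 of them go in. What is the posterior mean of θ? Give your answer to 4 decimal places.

Posterior mean ≈ 0.6667

Observing 5 successes and 2 failures updates Beta(1, 1) by adding the success and failure counts to the two shape parameters: α = 1+5 = 6, β = 1+2 = 3.
Posterior mean = α/(α+β) = 6/9 = 0.6667.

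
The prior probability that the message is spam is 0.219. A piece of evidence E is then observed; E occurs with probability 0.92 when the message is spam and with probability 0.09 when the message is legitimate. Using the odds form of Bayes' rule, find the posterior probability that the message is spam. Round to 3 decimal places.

Prior odds = 0.219/(1−0.219) = 0.28041. In log-odds, ln(0.28041) = -1.2715.
Add log likelihood ratio: ln(10.222) = 2.3246.
Posterior log-odds = 1.0531, so posterior odds = exp(1.0531) = 2.8664. Converting, P(H|E) = 2.8664/3.8664 = 0.741.

Posterior probability ≈ 0.741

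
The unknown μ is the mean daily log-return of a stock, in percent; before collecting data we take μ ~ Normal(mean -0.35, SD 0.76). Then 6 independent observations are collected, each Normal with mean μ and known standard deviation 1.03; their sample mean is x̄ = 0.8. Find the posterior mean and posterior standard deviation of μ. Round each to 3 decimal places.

Posterior mean ≈ 0.530; posterior SD ≈ 0.368

With known σ, the Normal prior is conjugate. Weight on the data is w = (n/σ²)/(n/σ² + 1/τ₀²) = 5.65558/(5.65558+1.73130) = 0.76562.
Posterior mean = w·x̄ + (1−w)·μ₀ = 0.76562·0.8 + 0.23438·-0.35 = 0.530. Posterior variance = 1/(5.65558+1.73130) = 0.135375, so SD = 0.368.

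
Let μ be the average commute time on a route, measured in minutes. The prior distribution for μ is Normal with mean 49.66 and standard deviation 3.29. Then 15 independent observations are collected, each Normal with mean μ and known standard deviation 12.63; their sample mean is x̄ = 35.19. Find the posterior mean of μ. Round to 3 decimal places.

With known σ, the Normal prior is conjugate. Weight on the data is w = (n/σ²)/(n/σ² + 1/τ₀²) = 0.0940339/(0.0940339+0.0923864) = 0.50442.
Posterior mean = w·x̄ + (1−w)·μ₀ = 0.50442·35.19 + 0.49558·49.66 = 42.361.

Posterior mean ≈ 42.361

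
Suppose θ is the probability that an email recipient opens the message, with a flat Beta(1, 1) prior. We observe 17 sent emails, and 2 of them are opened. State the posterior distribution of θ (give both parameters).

Posterior: Beta(3, 16)

Observing 2 successes and 15 failures updates Beta(1, 1) by adding the success and failure counts to the two shape parameters: α = 1+2 = 3, β = 1+15 = 16.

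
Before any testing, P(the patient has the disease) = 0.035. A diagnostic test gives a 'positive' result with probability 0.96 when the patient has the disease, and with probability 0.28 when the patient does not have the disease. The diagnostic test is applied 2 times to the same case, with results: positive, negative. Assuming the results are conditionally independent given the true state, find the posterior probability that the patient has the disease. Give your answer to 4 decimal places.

Let H be the event that the patient has the disease; start with P(H) = 0.035. P('positive'|H) = 0.96, P('positive'|¬H) = 0.28.
Update on result 1 ('positive'): P(H) ← 0.96·0.0350 / (0.96·0.0350 + 0.28·0.9650) = 0.033600/0.30380 = 0.1106.
Update on result 2 ('negative'): P(H) ← 0.04·0.1106 / (0.04·0.1106 + 0.72·0.8894) = 0.0044240/0.64479 = 0.0069.

Posterior P(H) ≈ 0.0069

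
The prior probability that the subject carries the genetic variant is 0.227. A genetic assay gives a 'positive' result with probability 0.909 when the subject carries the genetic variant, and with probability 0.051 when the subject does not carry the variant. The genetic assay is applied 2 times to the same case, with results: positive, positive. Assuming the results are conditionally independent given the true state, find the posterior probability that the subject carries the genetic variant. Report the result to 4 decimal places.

With H the event that the subject carries the genetic variant, the joint likelihood of the observed sequence is P(data|H) = 0.909·0.909 = 0.82628 and P(data|¬H) = 0.051·0.051 = 0.0026010.
Bayes: P(H|data) = 0.227·0.82628 / (0.227·0.82628 + 0.773·0.0026010) = 0.18757/0.18958 = 0.9894.

Posterior P(H) ≈ 0.9894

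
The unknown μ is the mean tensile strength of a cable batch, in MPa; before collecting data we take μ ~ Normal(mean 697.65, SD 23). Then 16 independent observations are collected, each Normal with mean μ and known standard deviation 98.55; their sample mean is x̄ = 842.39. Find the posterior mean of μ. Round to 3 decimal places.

Posterior mean ≈ 765.051

Prior precision 1/τ₀² = 1/23² = 0.00189036; data precision n/σ² = 16/98.55² = 0.00164743.
Posterior precision = 0.00189036 + 0.00164743 = 0.00353779.
Posterior mean = (0.00189036·697.65 + 0.00164743·842.39) / 0.00353779 = 765.051.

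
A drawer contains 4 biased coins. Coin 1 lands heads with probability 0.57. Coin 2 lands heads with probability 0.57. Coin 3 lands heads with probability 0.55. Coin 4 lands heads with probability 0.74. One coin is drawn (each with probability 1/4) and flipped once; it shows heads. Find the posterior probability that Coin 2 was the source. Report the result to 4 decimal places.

Posterior probability ≈ 0.2346

P(heads|C1) = 0.57; P(heads|C2) = 0.57; P(heads|C3) = 0.55; P(heads|C4) = 0.74.
Prior × likelihood for each source: 0.25·0.57=0.1425, 0.25·0.57=0.1425, 0.25·0.55=0.1375, 0.25·0.74=0.1850. Summing gives P(heads) = 0.60750.
P(Coin 2 | heads) = 0.1425 / 0.60750 = 0.2346.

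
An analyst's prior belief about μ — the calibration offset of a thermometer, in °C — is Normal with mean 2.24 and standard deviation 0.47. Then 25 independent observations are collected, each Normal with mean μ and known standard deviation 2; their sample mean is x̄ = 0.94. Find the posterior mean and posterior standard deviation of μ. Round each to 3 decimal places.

Posterior mean ≈ 1.486; posterior SD ≈ 0.305

With known σ, the Normal prior is conjugate. Weight on the data is w = (n/σ²)/(n/σ² + 1/τ₀²) = 6.25000/(6.25000+4.52694) = 0.57994.
Posterior mean = w·x̄ + (1−w)·μ₀ = 0.57994·0.94 + 0.42006·2.24 = 1.486. Posterior variance = 1/(6.25000+4.52694) = 0.0927908, so SD = 0.305.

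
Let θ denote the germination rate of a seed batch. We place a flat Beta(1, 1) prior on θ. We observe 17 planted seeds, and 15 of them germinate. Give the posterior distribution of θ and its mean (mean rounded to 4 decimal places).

The binomial likelihood is conjugate to the Beta prior: with 15 successes and 2 failures, the posterior is Beta(1+15, 1+2) = Beta(16, 3).
Posterior mean = α/(α+β) = 16/19 = 0.8421.

Posterior: Beta(16, 3); mean ≈ 0.8421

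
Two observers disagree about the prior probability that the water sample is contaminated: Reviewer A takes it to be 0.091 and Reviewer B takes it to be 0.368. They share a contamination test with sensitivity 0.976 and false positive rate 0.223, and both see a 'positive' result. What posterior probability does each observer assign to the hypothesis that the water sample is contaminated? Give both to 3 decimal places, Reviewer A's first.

Reviewer A: 0.305; Reviewer B: 0.718

The likelihood ratio for a 'positive' result is 0.976/0.223 = 4.3767.
Reviewer A: prior odds 0.091/0.909 = 0.10011; posterior odds 0.43815; posterior probability 0.305.
Reviewer B: prior odds 0.368/0.632 = 0.58228; posterior odds 2.5484; posterior probability 0.718.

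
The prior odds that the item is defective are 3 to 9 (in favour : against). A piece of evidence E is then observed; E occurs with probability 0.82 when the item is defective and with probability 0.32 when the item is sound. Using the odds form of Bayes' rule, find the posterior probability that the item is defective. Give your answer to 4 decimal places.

Posterior probability ≈ 0.4607

Prior odds = 3/9 = 0.33333. In log-odds, ln(0.33333) = -1.0986.
Add log likelihood ratio: ln(2.5625) = 0.94098.
Posterior log-odds = -0.15763, so posterior odds = exp(-0.15763) = 0.85417. Converting, P(H|E) = 0.85417/1.8542 = 0.4607.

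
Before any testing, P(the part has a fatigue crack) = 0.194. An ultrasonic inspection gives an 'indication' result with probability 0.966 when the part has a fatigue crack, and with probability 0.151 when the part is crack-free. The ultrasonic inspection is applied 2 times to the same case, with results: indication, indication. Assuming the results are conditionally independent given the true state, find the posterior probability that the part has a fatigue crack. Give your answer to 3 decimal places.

Posterior P(H) ≈ 0.908

Let H be the event that the part has a fatigue crack; start with P(H) = 0.194. P('indication'|H) = 0.966, P('indication'|¬H) = 0.151.
Update on result 1 ('indication'): P(H) ← 0.966·0.1940 / (0.966·0.1940 + 0.151·0.8060) = 0.18740/0.30911 = 0.6063.
Update on result 2 ('indication'): P(H) ← 0.966·0.6063 / (0.966·0.6063 + 0.151·0.3937) = 0.58566/0.64511 = 0.9078.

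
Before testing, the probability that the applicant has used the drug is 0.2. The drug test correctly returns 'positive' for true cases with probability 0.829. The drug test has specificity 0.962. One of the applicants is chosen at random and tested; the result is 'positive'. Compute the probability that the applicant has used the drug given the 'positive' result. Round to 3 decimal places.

Let H be the event that the applicant has used the drug. P(H) = 0.2, so P(¬H) = 0.8. With E the 'positive' result, P(E|H) = 0.829 and P(E|¬H) = 0.038.
P(E) = 0.829·0.2 + 0.038·0.8 = 0.16580 + 0.030400 = 0.19620.
By Bayes' theorem, P(H|E) = 0.16580 / 0.19620 = 0.845.

P(H | E) ≈ 0.845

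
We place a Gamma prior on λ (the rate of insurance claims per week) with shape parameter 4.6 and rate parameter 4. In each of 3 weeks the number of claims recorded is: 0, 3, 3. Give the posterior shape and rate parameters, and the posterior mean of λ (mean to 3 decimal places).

The Poisson likelihood adds the total count to the shape and the number of exposure periods to the rate. Here ∑xᵢ = 6 and n = 3, so shape 4.6→10.6 and rate 4→7.
Posterior mean = shape/rate = 10.6/7 = 1.514.

Posterior: Gamma(shape=10.6, rate=7); mean ≈ 1.514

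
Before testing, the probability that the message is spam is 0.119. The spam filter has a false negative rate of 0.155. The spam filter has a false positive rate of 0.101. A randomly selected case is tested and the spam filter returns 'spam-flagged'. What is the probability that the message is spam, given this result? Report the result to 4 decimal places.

Let H be the event that the message is spam. P(H) = 0.119, so P(¬H) = 0.881. With E the 'spam-flagged' result, P(E|H) = 0.845 and P(E|¬H) = 0.101.
P(E) = 0.845·0.119 + 0.101·0.881 = 0.10055 + 0.088981 = 0.18954.
By Bayes' theorem, P(H|E) = 0.10055 / 0.18954 = 0.5305.

P(H | E) ≈ 0.5305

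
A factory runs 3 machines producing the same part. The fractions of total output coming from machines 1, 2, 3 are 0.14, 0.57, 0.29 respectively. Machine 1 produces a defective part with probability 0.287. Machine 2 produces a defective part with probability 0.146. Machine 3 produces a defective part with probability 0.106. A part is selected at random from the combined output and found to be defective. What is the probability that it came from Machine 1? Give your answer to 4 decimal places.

Posterior probability ≈ 0.2607

Tabulate prior·likelihood by source: [1] prior 0.14, lik 0.287, product 0.04018; [2] prior 0.57, lik 0.146, product 0.08322; [3] prior 0.29, lik 0.106, product 0.03074.
Normalizing constant = 0.15414; the posterior for Machine 1 is its product over the sum, 0.04018/0.15414 = 0.2607.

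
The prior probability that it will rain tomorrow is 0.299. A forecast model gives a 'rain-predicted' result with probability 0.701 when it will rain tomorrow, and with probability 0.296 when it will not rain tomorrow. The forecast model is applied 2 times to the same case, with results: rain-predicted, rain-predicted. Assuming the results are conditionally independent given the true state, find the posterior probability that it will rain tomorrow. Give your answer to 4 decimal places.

Posterior P(H) ≈ 0.7052

Let H be the event that it will rain tomorrow; start with P(H) = 0.299. P('rain-predicted'|H) = 0.701, P('rain-predicted'|¬H) = 0.296.
Update on result 1 ('rain-predicted'): P(H) ← 0.701·0.2990 / (0.701·0.2990 + 0.296·0.7010) = 0.20960/0.41709 = 0.5025.
Update on result 2 ('rain-predicted'): P(H) ← 0.701·0.5025 / (0.701·0.5025 + 0.296·0.4975) = 0.35227/0.49952 = 0.7052.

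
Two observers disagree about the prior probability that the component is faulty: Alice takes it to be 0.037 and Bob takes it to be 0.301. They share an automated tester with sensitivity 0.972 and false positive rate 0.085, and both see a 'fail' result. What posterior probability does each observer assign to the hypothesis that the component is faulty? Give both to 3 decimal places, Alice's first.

Alice: 0.305; Bob: 0.831

The likelihood ratio for a 'fail' result is 0.972/0.085 = 11.435.
Alice: prior odds 0.037/0.963 = 0.038422; posterior odds 0.43936; posterior probability 0.305.
Bob: prior odds 0.301/0.699 = 0.43062; posterior odds 4.9242; posterior probability 0.831.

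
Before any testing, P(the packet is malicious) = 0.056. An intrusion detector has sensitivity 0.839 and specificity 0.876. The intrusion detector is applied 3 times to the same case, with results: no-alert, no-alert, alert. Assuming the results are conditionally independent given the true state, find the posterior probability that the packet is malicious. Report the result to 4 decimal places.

Posterior P(H) ≈ 0.0134

With H the event that the packet is malicious, the joint likelihood of the observed sequence is P(data|H) = 0.161·0.161·0.839 = 0.021748 and P(data|¬H) = 0.876·0.876·0.124 = 0.095155.
Bayes: P(H|data) = 0.056·0.021748 / (0.056·0.021748 + 0.944·0.095155) = 0.0012179/0.091044 = 0.0134.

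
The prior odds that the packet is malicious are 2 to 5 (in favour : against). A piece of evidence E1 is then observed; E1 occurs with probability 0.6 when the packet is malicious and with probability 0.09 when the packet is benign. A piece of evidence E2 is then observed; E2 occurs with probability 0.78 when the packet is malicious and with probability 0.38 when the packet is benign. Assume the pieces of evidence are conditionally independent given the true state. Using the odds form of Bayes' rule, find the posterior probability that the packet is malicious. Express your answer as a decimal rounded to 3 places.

Posterior probability ≈ 0.846

Prior odds = 2/5 = 0.40000. In log-odds, ln(0.40000) = -0.91629.
Add log likelihood ratios: ln(6.6667) + ln(2.0526) = 2.6162.
Posterior log-odds = 1.7000, so posterior odds = exp(1.7000) = 5.4737. Converting, P(H|E) = 5.4737/6.4737 = 0.846.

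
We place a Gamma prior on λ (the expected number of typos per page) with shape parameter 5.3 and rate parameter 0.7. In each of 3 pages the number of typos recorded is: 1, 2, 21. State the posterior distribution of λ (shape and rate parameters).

Posterior: Gamma(shape=29.3, rate=3.7)

Total count ∑xᵢ = 24 over n = 3 pages.
Gamma is conjugate to the Poisson likelihood: posterior is Gamma(shape = 5.3+24 = 29.3, rate = 0.7+3 = 3.7).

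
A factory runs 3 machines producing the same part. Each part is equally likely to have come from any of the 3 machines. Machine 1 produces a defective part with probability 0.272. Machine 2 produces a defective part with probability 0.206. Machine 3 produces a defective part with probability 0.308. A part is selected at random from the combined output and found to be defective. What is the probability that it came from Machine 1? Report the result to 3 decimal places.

Posterior probability ≈ 0.346

P(defective|M1) = 0.272; P(defective|M2) = 0.206; P(defective|M3) = 0.308.
Prior × likelihood for each source: 0.333333·0.272=0.09067, 0.333333·0.206=0.06867, 0.333333·0.308=0.1027. Summing gives P(defective) = 0.26200.
P(Machine 1 | defective) = 0.09067 / 0.26200 = 0.346.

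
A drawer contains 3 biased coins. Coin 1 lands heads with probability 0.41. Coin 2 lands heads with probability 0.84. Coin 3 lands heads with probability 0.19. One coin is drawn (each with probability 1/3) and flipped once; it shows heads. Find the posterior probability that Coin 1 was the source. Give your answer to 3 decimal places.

Posterior probability ≈ 0.285

P(heads|C1) = 0.41; P(heads|C2) = 0.84; P(heads|C3) = 0.19.
Prior × likelihood for each source: 0.333333·0.41=0.1367, 0.333333·0.84=0.2800, 0.333333·0.19=0.06333. Summing gives P(heads) = 0.48000.
P(Coin 1 | heads) = 0.1367 / 0.48000 = 0.285.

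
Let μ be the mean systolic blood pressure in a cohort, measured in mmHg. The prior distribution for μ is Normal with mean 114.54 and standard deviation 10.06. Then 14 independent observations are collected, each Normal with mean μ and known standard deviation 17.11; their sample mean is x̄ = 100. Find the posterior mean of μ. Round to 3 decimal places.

Posterior mean ≈ 102.490

With known σ, the Normal prior is conjugate. Weight on the data is w = (n/σ²)/(n/σ² + 1/τ₀²) = 0.0478220/(0.0478220+0.00988107) = 0.82876.
Posterior mean = w·x̄ + (1−w)·μ₀ = 0.82876·100 + 0.17124·114.54 = 102.490.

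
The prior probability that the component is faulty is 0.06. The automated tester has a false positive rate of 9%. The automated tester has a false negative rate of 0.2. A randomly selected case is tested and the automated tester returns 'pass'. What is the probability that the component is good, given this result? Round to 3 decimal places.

P(¬H | E) ≈ 0.986

Let H be the event that the component is faulty. P(H) = 0.06, so P(¬H) = 0.94. With E the 'pass' result, P(E|H) = 0.2 and P(E|¬H) = 0.91.
P(E) = 0.2·0.06 + 0.91·0.94 = 0.012000 + 0.85540 = 0.86740.
By Bayes' theorem, P(H|E) = 0.012000 / 0.86740 = 0.014. Hence P(¬H|E) = 1 − 0.014 = 0.986.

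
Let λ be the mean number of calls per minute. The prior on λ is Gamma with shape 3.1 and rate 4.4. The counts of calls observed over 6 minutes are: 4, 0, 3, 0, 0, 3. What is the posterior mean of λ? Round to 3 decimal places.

Posterior mean ≈ 1.260

The Poisson likelihood adds the total count to the shape and the number of exposure periods to the rate. Here ∑xᵢ = 10 and n = 6, so shape 3.1→13.1 and rate 4.4→10.4.
Posterior mean = shape/rate = 13.1/10.4 = 1.260.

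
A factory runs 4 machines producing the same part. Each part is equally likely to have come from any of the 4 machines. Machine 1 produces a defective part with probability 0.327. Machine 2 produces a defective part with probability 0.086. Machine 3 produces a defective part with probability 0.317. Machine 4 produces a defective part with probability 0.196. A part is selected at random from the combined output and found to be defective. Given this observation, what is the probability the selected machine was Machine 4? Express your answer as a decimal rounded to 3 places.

Tabulate prior·likelihood by source: [1] prior 0.25, lik 0.327, product 0.08175; [2] prior 0.25, lik 0.086, product 0.02150; [3] prior 0.25, lik 0.317, product 0.07925; [4] prior 0.25, lik 0.196, product 0.04900.
Normalizing constant = 0.23150; the posterior for Machine 4 is its product over the sum, 0.04900/0.23150 = 0.212.

Posterior probability ≈ 0.212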